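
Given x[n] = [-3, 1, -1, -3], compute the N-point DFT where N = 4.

X[k] = Σ(n=0 to 3) x[n] · ω_4^(nk)
where ω_4 = e^(-2πi/4)

Computing each X[k]:
X[0] = -6
X[1] = -2-4i
X[2] = -2
X[3] = -2+4i

X = [-6, -2-4i, -2, -2+4i]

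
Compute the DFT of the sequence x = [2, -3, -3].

X[k] = Σ(n=0 to 2) x[n] · ω_3^(nk)
where ω_3 = e^(-2πi/3)

Computing each X[k]:
X[0] = -4
X[1] = 5
X[2] = 5

X = [-4, 5, 5]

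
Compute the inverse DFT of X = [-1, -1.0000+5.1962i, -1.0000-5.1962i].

x[n] = (1/3) Σ(k=0 to 2) X[k] · e^(2πikn/3)

Computing each x[n]:
x[0] = -1
x[1] = -3
x[2] = 3

x = [-1, -3, 3]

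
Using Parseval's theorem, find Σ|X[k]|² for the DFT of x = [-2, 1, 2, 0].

Parseval: Σ|x[n]|² = (1/N)Σ|X[k]|², so Σ|X[k]|² = N·Σ|x[n]|² = 4·9.0000

Σ|X[k]|² = N·Σ|x[n]|² = 4·9.0000 = 36.0000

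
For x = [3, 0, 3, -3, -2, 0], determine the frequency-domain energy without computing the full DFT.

Parseval: Σ|x[n]|² = (1/N)Σ|X[k]|², so Σ|X[k]|² = N·Σ|x[n]|² = 6·31.0000

Σ|X[k]|² = N·Σ|x[n]|² = 6·31.0000 = 186.0000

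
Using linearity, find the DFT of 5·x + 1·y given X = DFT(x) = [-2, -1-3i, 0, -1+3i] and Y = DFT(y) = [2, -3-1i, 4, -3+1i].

By linearity: DFT(5x + 1y) = 5·DFT(x) + 1·DFT(y)
= 5·[-2, -1-3i, 0, -1+3i] + 1·[2, -3-1i, 4, -3+1i]

Computing element-wise:
Z[0] = 5·(-2) + 1·(2) = -8
Z[1] = 5·(-1-3i) + 1·(-3-1i) = -8-16i
Z[2] = 5·(0) + 1·(4) = 4
Z[3] = 5·(-1+3i) + 1·(-3+1i) = -8+16i

DFT(5x + 1y) = 5·X + 1·Y = [-8, -8-16i, 4, -8+16i]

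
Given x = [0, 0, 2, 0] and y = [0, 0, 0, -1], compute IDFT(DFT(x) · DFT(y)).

(x ⊛ y)[n] = Σ(m=0 to 3) x[m] · y[(n-m) mod 4]

Computing each output sample:
(x ⊛ y)[0] = 0
(x ⊛ y)[1] = -2
(x ⊛ y)[2] = 0
(x ⊛ y)[3] = 0

x ⊛ y = [0, -2, 0, 0]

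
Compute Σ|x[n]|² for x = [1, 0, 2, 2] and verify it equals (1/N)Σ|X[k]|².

Time domain:
Σ|x[n]|² = |1|² + |0|² + |2|² + |2|² = 9.0000

Frequency domain:
(1/4)Σ|X[k]|² = (1/4)(|5|² + |-1+2i|² + |1|² + |-1-2i|²) = (1/4)·36.0000 = 9.0000

Both sides agree, confirming Parseval's theorem.

Σ|x[n]|² = (1/N)Σ|X[k]|² = 9.0000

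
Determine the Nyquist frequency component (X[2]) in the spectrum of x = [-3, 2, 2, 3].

X[2] = Σ(n=0 to 3) x[n] · ω_4^(2n) where ω_4 = e^(-2πi/4)
= (-3)·ω_4^0 + (2)·ω_4^2 + (2)·ω_4^4 + (3)·ω_4^6

X[2] = -6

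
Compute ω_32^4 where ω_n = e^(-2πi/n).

ω_32^4 = e^(-2πi·4/32)
= cos(-2π·4/32) + i·sin(-2π·4/32)
= cos(-8π/32) + i·sin(-8π/32)

ω_32^4 = cos(-8π/32) + i·sin(-8π/32) = 0.7071-0.7071i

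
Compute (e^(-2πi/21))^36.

Since ω_21^21 = 1, powers reduce modulo 21.
36 mod 21 = 15
So ω_21^36 = ω_21^15 = e^(-2πi·15/21)

ω_21^36 = ω_21^15 = -0.2225+0.9749i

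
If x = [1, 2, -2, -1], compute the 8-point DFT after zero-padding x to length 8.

Original 4-point DFT: [0, 3-3i, -2, 3+3i]
Zero-padded 8-point DFT provides frequency interpolation.

DFT_8([x, 0, ...]) = [0, 3.1213+1.2929i, 3-3i, -1.1213-2.7071i, -2, -1.1213+2.7071i, 3+3i, 3.1213-1.2929i]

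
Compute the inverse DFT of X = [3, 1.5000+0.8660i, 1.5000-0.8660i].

x[n] = (1/3) Σ(k=0 to 2) X[k] · e^(2πikn/3)

Computing each x[n]:
x[0] = 2
x[1] = 0
x[2] = 1

x = [2, 0, 1]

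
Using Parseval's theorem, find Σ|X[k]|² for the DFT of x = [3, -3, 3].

Parseval: Σ|x[n]|² = (1/N)Σ|X[k]|², so Σ|X[k]|² = N·Σ|x[n]|² = 3·27.0000

Σ|X[k]|² = N·Σ|x[n]|² = 3·27.0000 = 81.0000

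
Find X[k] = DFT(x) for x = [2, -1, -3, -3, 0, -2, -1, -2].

X[k] = Σ(n=0 to 7) x[n] · ω_8^(nk)
where ω_8 = e^(-2πi/8)

Computing each X[k]:
X[0] = -10
X[1] = 3.4142+2.0000i
X[2] = 6-2i
X[3] = 0.5858-2.0000i
X[4] = 6
X[5] = 0.5858+2.0000i
X[6] = 6+2i
X[7] = 3.4142-2.0000i

X = [-10, 3.4142+2.0000i, 6-2i, 0.5858-2.0000i, 6, 0.5858+2.0000i, 6+2i, 3.4142-2.0000i]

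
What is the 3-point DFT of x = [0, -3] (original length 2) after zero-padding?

Original 2-point DFT: [-3, 3]
Zero-padded 3-point DFT provides frequency interpolation.

DFT_3([x, 0, ...]) = [-3, 1.5000+2.5981i, 1.5000-2.5981i]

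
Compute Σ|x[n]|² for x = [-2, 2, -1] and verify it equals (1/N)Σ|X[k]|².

Time domain:
Σ|x[n]|² = |-2|² + |2|² + |-1|² = 9.0000

Frequency domain:
(1/3)Σ|X[k]|² = (1/3)(|-1|² + |-2.5000-2.5981i|² + |-2.5000+2.5981i|²) = (1/3)·27.0000 = 9.0000

Both sides agree, confirming Parseval's theorem.

Σ|x[n]|² = (1/N)Σ|X[k]|² = 9.0000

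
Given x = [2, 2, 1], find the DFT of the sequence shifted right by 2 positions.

Time shift by 2: X_shifted[k] = ω_3^(2k) · X[k]
Shifted x = [2, 1, 2]

DFT(x[n-2]) = [5, 0.5000+0.8660i, 0.5000-0.8660i]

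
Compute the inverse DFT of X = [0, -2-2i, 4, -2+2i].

x[n] = (1/4) Σ(k=0 to 3) X[k] · e^(2πikn/4)

Computing each x[n]:
x[0] = 0
x[1] = 0
x[2] = 2
x[3] = -2

x = [0, 0, 2, -2]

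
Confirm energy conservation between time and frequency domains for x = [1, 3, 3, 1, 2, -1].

Time domain:
Σ|x[n]|² = |1|² + |3|² + |3|² + |1|² + |2|² + |-1|² = 25.0000

Frequency domain:
(1/6)Σ|X[k]|² = (1/6)(|9|² + |-1.5000-4.3301i|² + |-1.5000-2.5981i|² + |3|² + |-1.5000+2.5981i|² + |-1.5000+4.3301i|²) = (1/6)·150.0000 = 25.0000

Both sides agree, confirming Parseval's theorem.

Σ|x[n]|² = (1/N)Σ|X[k]|² = 25.0000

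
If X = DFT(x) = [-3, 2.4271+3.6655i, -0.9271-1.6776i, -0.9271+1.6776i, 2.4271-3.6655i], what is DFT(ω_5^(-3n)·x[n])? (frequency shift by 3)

Modulation property: DFT(ω_5^(-3n)·x[n]) = X[(k-3) mod 5], so circularly shift X by 3 positions.

X[k-3] = [-0.9271-1.6776i, -0.9271+1.6776i, 2.4271-3.6655i, -3, 2.4271+3.6655i]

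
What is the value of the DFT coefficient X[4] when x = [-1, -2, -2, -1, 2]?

X[4] = Σ(n=0 to 4) x[n] · ω_5^(4n) where ω_5 = e^(-2πi/5)
= (-1)·ω_5^0 + (-2)·ω_5^4 + (-2)·ω_5^8 + (-1)·ω_5^12 + (2)·ω_5^16

X[4] = 1.4271-4.3920i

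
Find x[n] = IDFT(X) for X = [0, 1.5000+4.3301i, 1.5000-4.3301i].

x[n] = (1/3) Σ(k=0 to 2) X[k] · e^(2πikn/3)

Computing each x[n]:
x[0] = 1
x[1] = -3
x[2] = 2

x = [1, -3, 2]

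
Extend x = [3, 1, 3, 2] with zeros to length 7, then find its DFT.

Original 4-point DFT: [9, 1i, 3, -1i]
Zero-padded 7-point DFT provides frequency interpolation.

DFT_7([x, 0, ...]) = [9, 1.1540-4.5744i, 1.3216+1.8904i, 3.5245-0.0382i, 3.5245+0.0382i, 1.3216-1.8904i, 1.1540+4.5744i]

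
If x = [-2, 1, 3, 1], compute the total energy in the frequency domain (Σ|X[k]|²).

Parseval: Σ|x[n]|² = (1/N)Σ|X[k]|², so Σ|X[k]|² = N·Σ|x[n]|² = 4·15.0000

Σ|X[k]|² = N·Σ|x[n]|² = 4·15.0000 = 60.0000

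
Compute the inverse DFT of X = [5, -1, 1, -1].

x[n] = (1/4) Σ(k=0 to 3) X[k] · e^(2πikn/4)

Computing each x[n]:
x[0] = 1
x[1] = 1
x[2] = 2
x[3] = 1

x = [1, 1, 2, 1]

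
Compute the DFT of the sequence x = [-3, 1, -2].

X[k] = Σ(n=0 to 2) x[n] · ω_3^(nk)
where ω_3 = e^(-2πi/3)

Computing each X[k]:
X[0] = -4
X[1] = -2.5000-2.5981i
X[2] = -2.5000+2.5981i

X = [-4, -2.5000-2.5981i, -2.5000+2.5981i]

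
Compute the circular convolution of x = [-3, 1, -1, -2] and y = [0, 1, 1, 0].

(x ⊛ y)[n] = Σ(m=0 to 3) x[m] · y[(n-m) mod 4]

Computing each output sample:
(x ⊛ y)[0] = -3
(x ⊛ y)[1] = -5
(x ⊛ y)[2] = -2
(x ⊛ y)[3] = 0

x ⊛ y = [-3, -5, -2, 0]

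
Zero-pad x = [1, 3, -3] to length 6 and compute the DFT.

Original 3-point DFT: [1, 1.0000-5.1962i, 1.0000+5.1962i]
Zero-padded 6-point DFT provides frequency interpolation.

DFT_6([x, 0, ...]) = [1, 4, 1.0000-5.1962i, -5, 1.0000+5.1962i, 4]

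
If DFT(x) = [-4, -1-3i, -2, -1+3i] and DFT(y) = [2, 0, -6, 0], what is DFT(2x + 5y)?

By linearity: DFT(2x + 5y) = 2·DFT(x) + 5·DFT(y)
= 2·[-4, -1-3i, -2, -1+3i] + 5·[2, 0, -6, 0]

Computing element-wise:
Z[0] = 2·(-4) + 5·(2) = 2
Z[1] = 2·(-1-3i) + 5·(0) = -2-6i
Z[2] = 2·(-2) + 5·(-6) = -34
Z[3] = 2·(-1+3i) + 5·(0) = -2+6i

DFT(2x + 5y) = 2·X + 5·Y = [2, -2-6i, -34, -2+6i]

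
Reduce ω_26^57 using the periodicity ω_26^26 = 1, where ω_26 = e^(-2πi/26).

Since ω_26^26 = 1, powers reduce modulo 26.
57 mod 26 = 5
So ω_26^57 = ω_26^5 = e^(-2πi·5/26)

ω_26^57 = ω_26^5 = 0.3546-0.9350i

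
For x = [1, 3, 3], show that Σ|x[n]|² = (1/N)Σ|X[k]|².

Time domain:
Σ|x[n]|² = |1|² + |3|² + |3|² = 19.0000

Frequency domain:
(1/3)Σ|X[k]|² = (1/3)(|7|² + |-2|² + |-2|²) = (1/3)·57.0000 = 19.0000

Both sides agree, confirming Parseval's theorem.

Σ|x[n]|² = (1/N)Σ|X[k]|² = 19.0000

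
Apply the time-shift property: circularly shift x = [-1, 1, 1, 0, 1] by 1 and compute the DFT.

Time shift by 1: X_shifted[k] = ω_5^(1k) · X[k]
Shifted x = [1, -1, 1, 1, 0]

DFT(x[n-1]) = [2, -0.9271+0.9511i, 2.4271+0.5878i, 2.4271-0.5878i, -0.9271-0.9511i]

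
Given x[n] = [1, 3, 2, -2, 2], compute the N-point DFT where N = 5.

X[k] = Σ(n=0 to 4) x[n] · ω_5^(nk)
where ω_5 = e^(-2πi/5)

Computing each X[k]:
X[0] = 6
X[1] = 2.5451-3.3022i
X[2] = -3.0451+3.2164i
X[3] = -3.0451-3.2164i
X[4] = 2.5451+3.3022i

X = [6, 2.5451-3.3022i, -3.0451+3.2164i, -3.0451-3.2164i, 2.5451+3.3022i]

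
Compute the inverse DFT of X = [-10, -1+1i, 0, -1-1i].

x[n] = (1/4) Σ(k=0 to 3) X[k] · e^(2πikn/4)

Computing each x[n]:
x[0] = -3
x[1] = -3
x[2] = -2
x[3] = -2

x = [-3, -3, -2, -2]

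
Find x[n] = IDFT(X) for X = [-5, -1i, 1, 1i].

x[n] = (1/4) Σ(k=0 to 3) X[k] · e^(2πikn/4)

Computing each x[n]:
x[0] = -1
x[1] = -1
x[2] = -1
x[3] = -2

x = [-1, -1, -1, -2]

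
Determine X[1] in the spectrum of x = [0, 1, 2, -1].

X[1] = Σ(n=0 to 3) x[n] · ω_4^(1n) where ω_4 = e^(-2πi/4)
= (0)·ω_4^0 + (1)·ω_4^1 + (2)·ω_4^2 + (-1)·ω_4^3

X[1] = -2-2i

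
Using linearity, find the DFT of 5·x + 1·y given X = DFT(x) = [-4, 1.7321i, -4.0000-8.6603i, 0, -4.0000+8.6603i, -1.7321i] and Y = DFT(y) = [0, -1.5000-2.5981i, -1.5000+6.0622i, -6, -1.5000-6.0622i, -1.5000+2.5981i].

By linearity: DFT(5x + 1y) = 5·DFT(x) + 1·DFT(y)
= 5·[-4, 1.7321i, -4.0000-8.6603i, 0, -4.0000+8.6603i, -1.7321i] + 1·[0, -1.5000-2.5981i, -1.5000+6.0622i, -6, -1.5000-6.0622i, -1.5000+2.5981i]

Computing element-wise:
Z[0] = 5·(-4) + 1·(0) = -20
Z[1] = 5·(1.7321i) + 1·(-1.5000-2.5981i) = -1.5000+6.0624i
Z[2] = 5·(-4.0000-8.6603i) + 1·(-1.5000+6.0622i) = -21.5000-37.2393i
Z[3] = 5·(0) + 1·(-6) = -6
Z[4] = 5·(-4.0000+8.6603i) + 1·(-1.5000-6.0622i) = -21.5000+37.2393i
Z[5] = 5·(-1.7321i) + 1·(-1.5000+2.5981i) = -1.5000-6.0624i

DFT(5x + 1y) = 5·X + 1·Y = [-20, -1.5000+6.0624i, -21.5000-37.2393i, -6, -21.5000+37.2393i, -1.5000-6.0624i]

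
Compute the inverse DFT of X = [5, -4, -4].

x[n] = (1/3) Σ(k=0 to 2) X[k] · e^(2πikn/3)

Computing each x[n]:
x[0] = -1
x[1] = 3
x[2] = 3

x = [-1, 3, 3]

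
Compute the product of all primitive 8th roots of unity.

The primitive 8th roots of unity are ω_8^k for k coprime to 8: k ∈ {1, 3, 5, 7}
Their product equals the constant term of the cyclotomic polynomial Φ_8(x) up to sign.
For n ≥ 3, the product of all primitive nth roots of unity is 1. (For n=1 it is 1; for n=2 it is -1.)

1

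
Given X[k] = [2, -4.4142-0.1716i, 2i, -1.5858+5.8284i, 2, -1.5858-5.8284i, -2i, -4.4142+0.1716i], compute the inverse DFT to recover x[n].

x[n] = (1/8) Σ(k=0 to 7) X[k] · e^(2πikn/8)

Computing each x[n]:
x[0] = -1
x[1] = -2
x[2] = 2
x[3] = 0
x[4] = 2
x[5] = 1
x[6] = -1
x[7] = 1

x = [-1, -2, 2, 0, 2, 1, -1, 1]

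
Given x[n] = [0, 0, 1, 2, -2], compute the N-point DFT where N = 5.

X[k] = Σ(n=0 to 4) x[n] · ω_5^(nk)
where ω_5 = e^(-2πi/5)

Computing each X[k]:
X[0] = 1
X[1] = -3.0451-1.3143i
X[2] = 2.5451-2.1266i
X[3] = 2.5451+2.1266i
X[4] = -3.0451+1.3143i

X = [1, -3.0451-1.3143i, 2.5451-2.1266i, 2.5451+2.1266i, -3.0451+1.3143i]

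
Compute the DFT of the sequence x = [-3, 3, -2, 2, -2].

X[k] = Σ(n=0 to 4) x[n] · ω_5^(nk)
where ω_5 = e^(-2πi/5)

Computing each X[k]:
X[0] = -2
X[1] = -2.6910-2.4041i
X[2] = -3.8090-6.7432i
X[3] = -3.8090+6.7432i
X[4] = -2.6910+2.4041i

X = [-2, -2.6910-2.4041i, -3.8090-6.7432i, -3.8090+6.7432i, -2.6910+2.4041i]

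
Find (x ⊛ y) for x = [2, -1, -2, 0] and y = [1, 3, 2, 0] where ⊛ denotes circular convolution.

(x ⊛ y)[n] = Σ(m=0 to 3) x[m] · y[(n-m) mod 4]

Computing each output sample:
(x ⊛ y)[0] = -2
(x ⊛ y)[1] = 5
(x ⊛ y)[2] = -1
(x ⊛ y)[3] = -8

x ⊛ y = [-2, 5, -1, -8]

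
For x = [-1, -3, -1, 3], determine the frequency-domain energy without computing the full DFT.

Parseval: Σ|x[n]|² = (1/N)Σ|X[k]|², so Σ|X[k]|² = N·Σ|x[n]|² = 4·20.0000

Σ|X[k]|² = N·Σ|x[n]|² = 4·20.0000 = 80.0000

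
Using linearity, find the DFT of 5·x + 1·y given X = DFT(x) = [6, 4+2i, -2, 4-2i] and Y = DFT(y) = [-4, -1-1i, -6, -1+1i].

By linearity: DFT(5x + 1y) = 5·DFT(x) + 1·DFT(y)
= 5·[6, 4+2i, -2, 4-2i] + 1·[-4, -1-1i, -6, -1+1i]

Computing element-wise:
Z[0] = 5·(6) + 1·(-4) = 26
Z[1] = 5·(4+2i) + 1·(-1-1i) = 19+9i
Z[2] = 5·(-2) + 1·(-6) = -16
Z[3] = 5·(4-2i) + 1·(-1+1i) = 19-9i

DFT(5x + 1y) = 5·X + 1·Y = [26, 19+9i, -16, 19-9i]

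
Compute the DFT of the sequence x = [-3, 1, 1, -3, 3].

X[k] = Σ(n=0 to 4) x[n] · ω_5^(nk)
where ω_5 = e^(-2πi/5)

Computing each X[k]:
X[0] = -1
X[1] = -0.1459-0.4490i
X[2] = -6.8541+4.9798i
X[3] = -6.8541-4.9798i
X[4] = -0.1459+0.4490i

X = [-1, -0.1459-0.4490i, -6.8541+4.9798i, -6.8541-4.9798i, -0.1459+0.4490i]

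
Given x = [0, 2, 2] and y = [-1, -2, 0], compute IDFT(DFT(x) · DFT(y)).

(x ⊛ y)[n] = Σ(m=0 to 2) x[m] · y[(n-m) mod 3]

Computing each output sample:
(x ⊛ y)[0] = -4
(x ⊛ y)[1] = -2
(x ⊛ y)[2] = -6

x ⊛ y = [-4, -2, -6]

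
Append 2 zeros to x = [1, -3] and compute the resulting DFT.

Original 2-point DFT: [-2, 4]
Zero-padded 4-point DFT provides frequency interpolation.

DFT_4([x, 0, ...]) = [-2, 1+3i, 4, 1-3i]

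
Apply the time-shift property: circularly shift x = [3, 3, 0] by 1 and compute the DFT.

Time shift by 1: X_shifted[k] = ω_3^(1k) · X[k]
Shifted x = [0, 3, 3]

DFT(x[n-1]) = [6, -3, -3]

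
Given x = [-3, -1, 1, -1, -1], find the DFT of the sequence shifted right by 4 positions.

Time shift by 4: X_shifted[k] = ω_5^(4k) · X[k]
Shifted x = [-1, 1, -1, -1, -3]

DFT(x[n-4]) = [-5, -3.8042i, -2.3511i, 2.3511i, 3.8042i]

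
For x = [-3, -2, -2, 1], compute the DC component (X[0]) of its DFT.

X[0] = Σ(n=0 to 3) x[n] · ω_4^0 = Σ x[n]
= (-3) + (-2) + (-2) + (1)

X[0] = -6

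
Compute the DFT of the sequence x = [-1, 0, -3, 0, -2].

X[k] = Σ(n=0 to 4) x[n] · ω_5^(nk)
where ω_5 = e^(-2πi/5)

Computing each X[k]:
X[0] = -6
X[1] = 0.8090-0.1388i
X[2] = -0.3090-4.0287i
X[3] = -0.3090+4.0287i
X[4] = 0.8090+0.1388i

X = [-6, 0.8090-0.1388i, -0.3090-4.0287i, -0.3090+4.0287i, 0.8090+0.1388i]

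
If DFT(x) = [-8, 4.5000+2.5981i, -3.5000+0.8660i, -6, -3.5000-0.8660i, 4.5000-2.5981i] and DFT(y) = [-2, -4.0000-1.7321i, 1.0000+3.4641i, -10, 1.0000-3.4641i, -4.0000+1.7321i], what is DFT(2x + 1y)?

By linearity: DFT(2x + 1y) = 2·DFT(x) + 1·DFT(y)
= 2·[-8, 4.5000+2.5981i, -3.5000+0.8660i, -6, -3.5000-0.8660i, 4.5000-2.5981i] + 1·[-2, -4.0000-1.7321i, 1.0000+3.4641i, -10, 1.0000-3.4641i, -4.0000+1.7321i]

Computing element-wise:
Z[0] = 2·(-8) + 1·(-2) = -18
Z[1] = 2·(4.5000+2.5981i) + 1·(-4.0000-1.7321i) = 5.0000+3.4641i
Z[2] = 2·(-3.5000+0.8660i) + 1·(1.0000+3.4641i) = -6.0000+5.1961i
Z[3] = 2·(-6) + 1·(-10) = -22
Z[4] = 2·(-3.5000-0.8660i) + 1·(1.0000-3.4641i) = -6.0000-5.1961i
Z[5] = 2·(4.5000-2.5981i) + 1·(-4.0000+1.7321i) = 5.0000-3.4641i

DFT(2x + 1y) = 2·X + 1·Y = [-18, 5.0000+3.4641i, -6.0000+5.1961i, -22, -6.0000-5.1961i, 5.0000-3.4641i]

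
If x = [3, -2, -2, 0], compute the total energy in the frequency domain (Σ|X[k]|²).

Parseval: Σ|x[n]|² = (1/N)Σ|X[k]|², so Σ|X[k]|² = N·Σ|x[n]|² = 4·17.0000

Σ|X[k]|² = N·Σ|x[n]|² = 4·17.0000 = 68.0000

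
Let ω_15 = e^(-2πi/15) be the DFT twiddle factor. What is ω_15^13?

ω_15^13 = e^(-2πi·13/15)
= cos(-2π·13/15) + i·sin(-2π·13/15)
= cos(-26π/15) + i·sin(-26π/15)

ω_15^13 = cos(-26π/15) + i·sin(-26π/15) = 0.6691+0.7431i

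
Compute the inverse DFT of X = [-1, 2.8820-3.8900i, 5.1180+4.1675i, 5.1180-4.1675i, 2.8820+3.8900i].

x[n] = (1/5) Σ(k=0 to 4) X[k] · e^(2πikn/5)

Computing each x[n]:
x[0] = 3
x[1] = -1
x[2] = 2
x[3] = -3
x[4] = -2

x = [3, -1, 2, -3, -2]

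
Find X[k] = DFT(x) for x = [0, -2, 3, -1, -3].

X[k] = Σ(n=0 to 4) x[n] · ω_5^(nk)
where ω_5 = e^(-2πi/5)

Computing each X[k]:
X[0] = -3
X[1] = -3.1631-3.3022i
X[2] = 4.6631+3.2164i
X[3] = 4.6631-3.2164i
X[4] = -3.1631+3.3022i

X = [-3, -3.1631-3.3022i, 4.6631+3.2164i, 4.6631-3.2164i, -3.1631+3.3022i]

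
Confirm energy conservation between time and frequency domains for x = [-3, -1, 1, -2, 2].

Time domain:
Σ|x[n]|² = |-3|² + |-1|² + |1|² + |-2|² + |2|² = 19.0000

Frequency domain:
(1/5)Σ|X[k]|² = (1/5)(|-3|² + |-1.8820+1.0898i|² + |-4.1180+4.6165i|² + |-4.1180-4.6165i|² + |-1.8820-1.0898i|²) = (1/5)·95.0000 = 19.0000

Both sides agree, confirming Parseval's theorem.

Σ|x[n]|² = (1/N)Σ|X[k]|² = 19.0000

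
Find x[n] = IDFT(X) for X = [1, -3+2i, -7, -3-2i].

x[n] = (1/4) Σ(k=0 to 3) X[k] · e^(2πikn/4)

Computing each x[n]:
x[0] = -3
x[1] = 1
x[2] = 0
x[3] = 3

x = [-3, 1, 0, 3]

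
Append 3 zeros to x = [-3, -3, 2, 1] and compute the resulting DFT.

Original 4-point DFT: [-3, -5+4i, 1, -5-4i]
Zero-padded 7-point DFT provides frequency interpolation.

DFT_7([x, 0, ...]) = [-3, -6.2165-0.0382i, -3.5109+4.5744i, 0.7274+1.8904i, 0.7274-1.8904i, -3.5109-4.5744i, -6.2165+0.0382i]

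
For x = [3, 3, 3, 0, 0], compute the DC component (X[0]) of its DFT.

X[0] = Σ(n=0 to 4) x[n] · ω_5^0 = Σ x[n]
= (3) + (3) + (3) + (0) + (0)

X[0] = 9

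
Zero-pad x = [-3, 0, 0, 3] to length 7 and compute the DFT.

Original 4-point DFT: [0, -3+3i, -6, -3-3i]
Zero-padded 7-point DFT provides frequency interpolation.

DFT_7([x, 0, ...]) = [0, -5.7029-1.3017i, -1.1295+2.3455i, -3.6676-2.9248i, -3.6676+2.9248i, -1.1295-2.3455i, -5.7029+1.3017i]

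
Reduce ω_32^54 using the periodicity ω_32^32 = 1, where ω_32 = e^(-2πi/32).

Since ω_32^32 = 1, powers reduce modulo 32.
54 mod 32 = 22
So ω_32^54 = ω_32^22 = e^(-2πi·22/32)

ω_32^54 = ω_32^22 = -0.3827+0.9239i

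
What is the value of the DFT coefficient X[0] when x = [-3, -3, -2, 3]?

X[0] = Σ(n=0 to 3) x[n] · ω_4^0 = Σ x[n]
= (-3) + (-3) + (-2) + (3)

X[0] = -5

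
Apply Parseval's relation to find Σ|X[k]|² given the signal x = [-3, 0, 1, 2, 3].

Parseval: Σ|x[n]|² = (1/N)Σ|X[k]|², so Σ|X[k]|² = N·Σ|x[n]|² = 5·23.0000

Σ|X[k]|² = N·Σ|x[n]|² = 5·23.0000 = 115.0000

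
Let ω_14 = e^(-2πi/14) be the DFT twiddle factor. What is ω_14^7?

ω_14^7 = e^(-2πi·7/14)
= cos(-2π·7/14) + i·sin(-2π·7/14)
= cos(-14π/14) + i·sin(-14π/14)

ω_14^7 = cos(-14π/14) + i·sin(-14π/14) = -1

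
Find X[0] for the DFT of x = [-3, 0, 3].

X[0] = Σ(n=0 to 2) x[n] · ω_3^0 = Σ x[n]
= (-3) + (0) + (3)

X[0] = 0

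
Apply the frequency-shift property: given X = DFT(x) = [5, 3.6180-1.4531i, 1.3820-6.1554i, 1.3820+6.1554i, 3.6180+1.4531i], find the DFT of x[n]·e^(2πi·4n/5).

Modulation property: DFT(ω_5^(-4n)·x[n]) = X[(k-4) mod 5], so circularly shift X by 4 positions.

X[k-4] = [3.6180-1.4531i, 1.3820-6.1554i, 1.3820+6.1554i, 3.6180+1.4531i, 5]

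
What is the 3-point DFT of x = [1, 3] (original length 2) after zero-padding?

Original 2-point DFT: [4, -2]
Zero-padded 3-point DFT provides frequency interpolation.

DFT_3([x, 0, ...]) = [4, -0.5000-2.5981i, -0.5000+2.5981i]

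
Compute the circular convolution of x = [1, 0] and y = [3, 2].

(x ⊛ y)[n] = Σ(m=0 to 1) x[m] · y[(n-m) mod 2]

Computing each output sample:
(x ⊛ y)[0] = 3
(x ⊛ y)[1] = 2

x ⊛ y = [3, 2]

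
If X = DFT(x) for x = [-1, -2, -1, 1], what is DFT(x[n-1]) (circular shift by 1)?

Time shift by 1: X_shifted[k] = ω_4^(1k) · X[k]
Shifted x = [1, -1, -2, -1]

DFT(x[n-1]) = [-3, 3, 1, 3]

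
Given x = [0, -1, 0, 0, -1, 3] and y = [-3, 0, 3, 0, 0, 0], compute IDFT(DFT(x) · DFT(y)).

(x ⊛ y)[n] = Σ(m=0 to 5) x[m] · y[(n-m) mod 6]

Computing each output sample:
(x ⊛ y)[0] = -3
(x ⊛ y)[1] = 12
(x ⊛ y)[2] = 0
(x ⊛ y)[3] = -3
(x ⊛ y)[4] = 3
(x ⊛ y)[5] = -9

x ⊛ y = [-3, 12, 0, -3, 3, -9]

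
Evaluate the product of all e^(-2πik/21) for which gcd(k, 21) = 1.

The primitive 21st roots of unity are ω_21^k for k coprime to 21: k ∈ {1, 2, 4, 5, 8, 10, 11, 13, 16, 17, 19, 20}
Their product equals the constant term of the cyclotomic polynomial Φ_21(x) up to sign.
For n ≥ 3, the product of all primitive nth roots of unity is 1. (For n=1 it is 1; for n=2 it is -1.)

1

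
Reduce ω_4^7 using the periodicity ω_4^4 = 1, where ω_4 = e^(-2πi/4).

Since ω_4^4 = 1, powers reduce modulo 4.
7 mod 4 = 3
So ω_4^7 = ω_4^3 = e^(-2πi·3/4)

ω_4^7 = ω_4^3 = 1i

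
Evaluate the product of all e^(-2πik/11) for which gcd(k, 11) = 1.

The primitive 11th roots of unity are ω_11^k for k coprime to 11: k ∈ {1, 2, 3, 4, 5, 6, 7, 8, 9, 10}
Their product equals the constant term of the cyclotomic polynomial Φ_11(x) up to sign.
For n ≥ 3, the product of all primitive nth roots of unity is 1. (For n=1 it is 1; for n=2 it is -1.)

1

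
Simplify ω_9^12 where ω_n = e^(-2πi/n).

Since ω_9^9 = 1, powers reduce modulo 9.
12 mod 9 = 3
So ω_9^12 = ω_9^3 = e^(-2πi·3/9)

ω_9^12 = ω_9^3 = -0.5000-0.8660i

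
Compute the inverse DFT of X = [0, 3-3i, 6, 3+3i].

x[n] = (1/4) Σ(k=0 to 3) X[k] · e^(2πikn/4)

Computing each x[n]:
x[0] = 3
x[1] = 0
x[2] = 0
x[3] = -3

x = [3, 0, 0, -3]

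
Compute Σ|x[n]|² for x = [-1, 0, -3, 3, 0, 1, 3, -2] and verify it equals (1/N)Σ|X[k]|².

Time domain:
Σ|x[n]|² = |-1|² + |0|² + |-3|² + |3|² + |0|² + |1|² + |3|² + |-2|² = 33.0000

Frequency domain:
(1/8)Σ|X[k]|² = (1/8)(|1|² + |-5.2426+3.1716i|² + |-1|² + |3.2426-8.8284i|² + |-3|² + |3.2426+8.8284i|² + |-1|² + |-5.2426-3.1716i|²) = (1/8)·264.0000 = 33.0000

Both sides agree, confirming Parseval's theorem.

Σ|x[n]|² = (1/N)Σ|X[k]|² = 33.0000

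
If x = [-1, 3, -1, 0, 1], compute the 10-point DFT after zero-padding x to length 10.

Original 5-point DFT: [2, 1.0451-1.3143i, -4.5451-2.1266i, -4.5451+2.1266i, 1.0451+1.3143i]
Zero-padded 10-point DFT provides frequency interpolation.

DFT_10([x, 0, ...]) = [2, 0.3090-1.4001i, 1.0451-1.3143i, -0.8090-4.3920i, -4.5451-2.1266i, -4, -4.5451+2.1266i, -0.8090+4.3920i, 1.0451+1.3143i, 0.3090+1.4001i]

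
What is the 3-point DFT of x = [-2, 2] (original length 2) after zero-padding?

Original 2-point DFT: [0, -4]
Zero-padded 3-point DFT provides frequency interpolation.

DFT_3([x, 0, ...]) = [0, -3.0000-1.7321i, -3.0000+1.7321i]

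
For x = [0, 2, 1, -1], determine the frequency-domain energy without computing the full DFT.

Parseval: Σ|x[n]|² = (1/N)Σ|X[k]|², so Σ|X[k]|² = N·Σ|x[n]|² = 4·6.0000

Σ|X[k]|² = N·Σ|x[n]|² = 4·6.0000 = 24.0000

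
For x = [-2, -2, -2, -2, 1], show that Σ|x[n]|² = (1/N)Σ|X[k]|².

Time domain:
Σ|x[n]|² = |-2|² + |-2|² + |-2|² + |-2|² + |1|² = 17.0000

Frequency domain:
(1/5)Σ|X[k]|² = (1/5)(|-7|² + |0.9271+2.8532i|² + |-2.4271+1.7634i|² + |-2.4271-1.7634i|² + |0.9271-2.8532i|²) = (1/5)·85.0000 = 17.0000

Both sides agree, confirming Parseval's theorem.

Σ|x[n]|² = (1/N)Σ|X[k]|² = 17.0000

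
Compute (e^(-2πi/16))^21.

Since ω_16^16 = 1, powers reduce modulo 16.
21 mod 16 = 5
So ω_16^21 = ω_16^5 = e^(-2πi·5/16)

ω_16^21 = ω_16^5 = -0.3827-0.9239i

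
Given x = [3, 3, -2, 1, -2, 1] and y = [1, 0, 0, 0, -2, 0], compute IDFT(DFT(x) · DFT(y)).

(x ⊛ y)[n] = Σ(m=0 to 5) x[m] · y[(n-m) mod 6]

Computing each output sample:
(x ⊛ y)[0] = 7
(x ⊛ y)[1] = 1
(x ⊛ y)[2] = 2
(x ⊛ y)[3] = -1
(x ⊛ y)[4] = -8
(x ⊛ y)[5] = -5

x ⊛ y = [7, 1, 2, -1, -8, -5]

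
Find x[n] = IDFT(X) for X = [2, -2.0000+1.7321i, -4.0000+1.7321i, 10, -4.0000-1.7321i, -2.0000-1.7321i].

x[n] = (1/6) Σ(k=0 to 5) X[k] · e^(2πikn/6)

Computing each x[n]:
x[0] = 0
x[1] = -2
x[2] = 3
x[3] = -2
x[4] = 3
x[5] = 0

x = [0, -2, 3, -2, 3, 0]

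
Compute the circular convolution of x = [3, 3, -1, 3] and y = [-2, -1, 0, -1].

(x ⊛ y)[n] = Σ(m=0 to 3) x[m] · y[(n-m) mod 4]

Computing each output sample:
(x ⊛ y)[0] = -12
(x ⊛ y)[1] = -8
(x ⊛ y)[2] = -4
(x ⊛ y)[3] = -8

x ⊛ y = [-12, -8, -4, -8]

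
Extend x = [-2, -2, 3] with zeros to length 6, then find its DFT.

Original 3-point DFT: [-1, -2.5000+4.3301i, -2.5000-4.3301i]
Zero-padded 6-point DFT provides frequency interpolation.

DFT_6([x, 0, ...]) = [-1, -4.5000-0.8660i, -2.5000+4.3301i, 3, -2.5000-4.3301i, -4.5000+0.8660i]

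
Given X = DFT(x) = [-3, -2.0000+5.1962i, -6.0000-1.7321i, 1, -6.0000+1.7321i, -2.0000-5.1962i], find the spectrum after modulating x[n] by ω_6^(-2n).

Modulation property: DFT(ω_6^(-2n)·x[n]) = X[(k-2) mod 6], so circularly shift X by 2 positions.

X[k-2] = [-6.0000+1.7321i, -2.0000-5.1962i, -3, -2.0000+5.1962i, -6.0000-1.7321i, 1]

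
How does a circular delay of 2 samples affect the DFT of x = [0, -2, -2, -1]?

Time shift by 2: X_shifted[k] = ω_4^(2k) · X[k]
Shifted x = [-2, -1, 0, -2]

DFT(x[n-2]) = [-5, -2-1i, 1, -2+1i]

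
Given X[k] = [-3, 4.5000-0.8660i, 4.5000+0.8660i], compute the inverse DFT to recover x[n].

x[n] = (1/3) Σ(k=0 to 2) X[k] · e^(2πikn/3)

Computing each x[n]:
x[0] = 2
x[1] = -2
x[2] = -3

x = [2, -2, -3]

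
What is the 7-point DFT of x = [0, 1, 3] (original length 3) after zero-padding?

Original 3-point DFT: [4, -2.0000+1.7321i, -2.0000-1.7321i]
Zero-padded 7-point DFT provides frequency interpolation.

DFT_7([x, 0, ...]) = [4, -0.0441-3.7066i, -2.9254+0.3267i, 0.9695+1.9116i, 0.9695-1.9116i, -2.9254-0.3267i, -0.0441+3.7066i]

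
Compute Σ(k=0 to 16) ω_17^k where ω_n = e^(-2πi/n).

Sum of all nth roots of unity equals 0 for n > 1 (geometric series with r ≠ 1).

0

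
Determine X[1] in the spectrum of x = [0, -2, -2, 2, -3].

X[1] = Σ(n=0 to 4) x[n] · ω_5^(1n) where ω_5 = e^(-2πi/5)
= (0)·ω_5^0 + (-2)·ω_5^1 + (-2)·ω_5^2 + (2)·ω_5^3 + (-3)·ω_5^4

X[1] = -1.5451+1.4001i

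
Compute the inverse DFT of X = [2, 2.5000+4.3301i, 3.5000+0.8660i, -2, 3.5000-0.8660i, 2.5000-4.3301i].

x[n] = (1/6) Σ(k=0 to 5) X[k] · e^(2πikn/6)

Computing each x[n]:
x[0] = 2
x[1] = -1
x[2] = -2
x[3] = 1
x[4] = 0
x[5] = 2

x = [2, -1, -2, 1, 0, 2]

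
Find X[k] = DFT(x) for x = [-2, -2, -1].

X[k] = Σ(n=0 to 2) x[n] · ω_3^(nk)
where ω_3 = e^(-2πi/3)

Computing each X[k]:
X[0] = -5
X[1] = -0.5000+0.8660i
X[2] = -0.5000-0.8660i

X = [-5, -0.5000+0.8660i, -0.5000-0.8660i]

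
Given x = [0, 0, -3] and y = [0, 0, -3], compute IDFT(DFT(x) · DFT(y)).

(x ⊛ y)[n] = Σ(m=0 to 2) x[m] · y[(n-m) mod 3]

Computing each output sample:
(x ⊛ y)[0] = 0
(x ⊛ y)[1] = 9
(x ⊛ y)[2] = 0

x ⊛ y = [0, 9, 0]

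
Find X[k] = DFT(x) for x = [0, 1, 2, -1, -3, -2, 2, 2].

X[k] = Σ(n=0 to 7) x[n] · ω_8^(nk)
where ω_8 = e^(-2πi/8)

Computing each X[k]:
X[0] = 1
X[1] = 7.2426
X[2] = -7+2i
X[3] = -1.2426
X[4] = 1
X[5] = -1.2426
X[6] = -7-2i
X[7] = 7.2426

X = [1, 7.2426, -7+2i, -1.2426, 1, -1.2426, -7-2i, 7.2426]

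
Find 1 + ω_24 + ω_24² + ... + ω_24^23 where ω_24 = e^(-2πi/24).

Sum of all nth roots of unity equals 0 for n > 1 (geometric series with r ≠ 1).

0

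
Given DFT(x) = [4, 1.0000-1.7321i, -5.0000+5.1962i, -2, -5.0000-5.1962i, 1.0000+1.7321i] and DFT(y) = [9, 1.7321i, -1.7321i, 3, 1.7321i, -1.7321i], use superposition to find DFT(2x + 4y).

By linearity: DFT(2x + 4y) = 2·DFT(x) + 4·DFT(y)
= 2·[4, 1.0000-1.7321i, -5.0000+5.1962i, -2, -5.0000-5.1962i, 1.0000+1.7321i] + 4·[9, 1.7321i, -1.7321i, 3, 1.7321i, -1.7321i]

Computing element-wise:
Z[0] = 2·(4) + 4·(9) = 44
Z[1] = 2·(1.0000-1.7321i) + 4·(1.7321i) = 2.0000+3.4642i
Z[2] = 2·(-5.0000+5.1962i) + 4·(-1.7321i) = -10.0000+3.4640i
Z[3] = 2·(-2) + 4·(3) = 8
Z[4] = 2·(-5.0000-5.1962i) + 4·(1.7321i) = -10.0000-3.4640i
Z[5] = 2·(1.0000+1.7321i) + 4·(-1.7321i) = 2.0000-3.4642i

DFT(2x + 4y) = 2·X + 4·Y = [44, 2.0000+3.4642i, -10.0000+3.4640i, 8, -10.0000-3.4640i, 2.0000-3.4642i]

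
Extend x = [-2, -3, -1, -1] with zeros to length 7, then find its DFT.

Original 4-point DFT: [-7, -1+2i, 1, -1-2i]
Zero-padded 7-point DFT provides frequency interpolation.

DFT_7([x, 0, ...]) = [-7, -2.7470+3.7543i, -1.0550+1.7091i, 0.3019+1.4947i, 0.3019-1.4947i, -1.0550-1.7091i, -2.7470-3.7543i]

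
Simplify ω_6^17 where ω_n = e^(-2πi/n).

Since ω_6^6 = 1, powers reduce modulo 6.
17 mod 6 = 5
So ω_6^17 = ω_6^5 = e^(-2πi·5/6)

ω_6^17 = ω_6^5 = 0.5000+0.8660i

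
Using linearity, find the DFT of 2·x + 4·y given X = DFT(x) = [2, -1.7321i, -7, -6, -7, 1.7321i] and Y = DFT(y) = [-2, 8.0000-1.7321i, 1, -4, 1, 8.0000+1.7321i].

By linearity: DFT(2x + 4y) = 2·DFT(x) + 4·DFT(y)
= 2·[2, -1.7321i, -7, -6, -7, 1.7321i] + 4·[-2, 8.0000-1.7321i, 1, -4, 1, 8.0000+1.7321i]

Computing element-wise:
Z[0] = 2·(2) + 4·(-2) = -4
Z[1] = 2·(-1.7321i) + 4·(8.0000-1.7321i) = 32.0000-10.3926i
Z[2] = 2·(-7) + 4·(1) = -10
Z[3] = 2·(-6) + 4·(-4) = -28
Z[4] = 2·(-7) + 4·(1) = -10
Z[5] = 2·(1.7321i) + 4·(8.0000+1.7321i) = 32.0000+10.3926i

DFT(2x + 4y) = 2·X + 4·Y = [-4, 32.0000-10.3926i, -10, -28, -10, 32.0000+10.3926i]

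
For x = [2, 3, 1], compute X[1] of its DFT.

X[1] = Σ(n=0 to 2) x[n] · ω_3^(1n) where ω_3 = e^(-2πi/3)
= (2)·ω_3^0 + (3)·ω_3^1 + (1)·ω_3^2

X[1] = -1.7321i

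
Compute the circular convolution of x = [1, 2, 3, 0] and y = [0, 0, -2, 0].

(x ⊛ y)[n] = Σ(m=0 to 3) x[m] · y[(n-m) mod 4]

Computing each output sample:
(x ⊛ y)[0] = -6
(x ⊛ y)[1] = 0
(x ⊛ y)[2] = -2
(x ⊛ y)[3] = -4

x ⊛ y = [-6, 0, -2, -4]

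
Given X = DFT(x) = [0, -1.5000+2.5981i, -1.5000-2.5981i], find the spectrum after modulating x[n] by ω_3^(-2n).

Modulation property: DFT(ω_3^(-2n)·x[n]) = X[(k-2) mod 3], so circularly shift X by 2 positions.

X[k-2] = [-1.5000+2.5981i, -1.5000-2.5981i, 0]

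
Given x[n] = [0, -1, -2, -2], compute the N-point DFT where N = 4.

X[k] = Σ(n=0 to 3) x[n] · ω_4^(nk)
where ω_4 = e^(-2πi/4)

Computing each X[k]:
X[0] = -5
X[1] = 2-1i
X[2] = 1
X[3] = 2+1i

X = [-5, 2-1i, 1, 2+1i]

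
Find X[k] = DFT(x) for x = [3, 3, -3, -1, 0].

X[k] = Σ(n=0 to 4) x[n] · ω_5^(nk)
where ω_5 = e^(-2πi/5)

Computing each X[k]:
X[0] = 2
X[1] = 7.1631-1.6776i
X[2] = -0.6631-3.6655i
X[3] = -0.6631+3.6655i
X[4] = 7.1631+1.6776i

X = [2, 7.1631-1.6776i, -0.6631-3.6655i, -0.6631+3.6655i, 7.1631+1.6776i]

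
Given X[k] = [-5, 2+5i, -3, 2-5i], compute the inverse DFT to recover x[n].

x[n] = (1/4) Σ(k=0 to 3) X[k] · e^(2πikn/4)

Computing each x[n]:
x[0] = -1
x[1] = -3
x[2] = -3
x[3] = 2

x = [-1, -3, -3, 2]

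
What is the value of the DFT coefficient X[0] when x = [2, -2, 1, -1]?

X[0] = Σ(n=0 to 3) x[n] · ω_4^0 = Σ x[n]
= (2) + (-2) + (1) + (-1)

X[0] = 0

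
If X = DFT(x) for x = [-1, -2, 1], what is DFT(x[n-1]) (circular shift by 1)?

Time shift by 1: X_shifted[k] = ω_3^(1k) · X[k]
Shifted x = [1, -1, -2]

DFT(x[n-1]) = [-2, 2.5000-0.8660i, 2.5000+0.8660i]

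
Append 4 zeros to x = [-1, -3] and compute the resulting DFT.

Original 2-point DFT: [-4, 2]
Zero-padded 6-point DFT provides frequency interpolation.

DFT_6([x, 0, ...]) = [-4, -2.5000+2.5981i, 0.5000+2.5981i, 2, 0.5000-2.5981i, -2.5000-2.5981i]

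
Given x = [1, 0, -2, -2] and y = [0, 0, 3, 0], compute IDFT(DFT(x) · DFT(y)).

(x ⊛ y)[n] = Σ(m=0 to 3) x[m] · y[(n-m) mod 4]

Computing each output sample:
(x ⊛ y)[0] = -6
(x ⊛ y)[1] = -6
(x ⊛ y)[2] = 3
(x ⊛ y)[3] = 0

x ⊛ y = [-6, -6, 3, 0]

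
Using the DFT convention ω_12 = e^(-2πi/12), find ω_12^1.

ω_12^1 = e^(-2πi·1/12)
= cos(-2π·1/12) + i·sin(-2π·1/12)
= cos(-2π/12) + i·sin(-2π/12)

ω_12^1 = cos(-2π/12) + i·sin(-2π/12) = 0.8660-0.5000i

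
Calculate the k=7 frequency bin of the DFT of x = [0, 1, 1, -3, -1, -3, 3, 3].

X[7] = Σ(n=0 to 7) x[n] · ω_8^(7n) where ω_8 = e^(-2πi/8)
= (0)·ω_8^0 + (1)·ω_8^7 + (1)·ω_8^14 + (-3)·ω_8^21 + (-1)·ω_8^28 + (-3)·ω_8^35 + (3)·ω_8^42 + (3)·ω_8^49

X[7] = 8.0711-3.4142i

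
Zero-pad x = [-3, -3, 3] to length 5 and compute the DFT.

Original 3-point DFT: [-3, -3.0000+5.1962i, -3.0000-5.1962i]
Zero-padded 5-point DFT provides frequency interpolation.

DFT_5([x, 0, ...]) = [-3, -6.3541+1.0898i, 0.3541+4.6165i, 0.3541-4.6165i, -6.3541-1.0898i]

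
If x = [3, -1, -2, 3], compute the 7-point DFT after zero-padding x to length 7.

Original 4-point DFT: [3, 5+4i, -1, 5-4i]
Zero-padded 7-point DFT provides frequency interpolation.

DFT_7([x, 0, ...]) = [3, 0.1186+1.4300i, 6.8949+2.4527i, 1.9864-4.0546i, 1.9864+4.0546i, 6.8949-2.4527i, 0.1186-1.4300i]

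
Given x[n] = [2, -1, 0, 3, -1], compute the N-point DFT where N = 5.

X[k] = Σ(n=0 to 4) x[n] · ω_5^(nk)
where ω_5 = e^(-2πi/5)

Computing each X[k]:
X[0] = 3
X[1] = -1.0451+1.7634i
X[2] = 4.5451-2.8532i
X[3] = 4.5451+2.8532i
X[4] = -1.0451-1.7634i

X = [3, -1.0451+1.7634i, 4.5451-2.8532i, 4.5451+2.8532i, -1.0451-1.7634i]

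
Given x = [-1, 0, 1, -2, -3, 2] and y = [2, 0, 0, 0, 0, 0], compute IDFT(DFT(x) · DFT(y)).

(x ⊛ y)[n] = Σ(m=0 to 5) x[m] · y[(n-m) mod 6]

Computing each output sample:
(x ⊛ y)[0] = -2
(x ⊛ y)[1] = 0
(x ⊛ y)[2] = 2
(x ⊛ y)[3] = -4
(x ⊛ y)[4] = -6
(x ⊛ y)[5] = 4

x ⊛ y = [-2, 0, 2, -4, -6, 4]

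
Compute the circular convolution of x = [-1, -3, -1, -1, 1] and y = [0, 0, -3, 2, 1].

(x ⊛ y)[n] = Σ(m=0 to 4) x[m] · y[(n-m) mod 5]

Computing each output sample:
(x ⊛ y)[0] = -2
(x ⊛ y)[1] = -6
(x ⊛ y)[2] = 4
(x ⊛ y)[3] = 8
(x ⊛ y)[4] = -4

x ⊛ y = [-2, -6, 4, 8, -4]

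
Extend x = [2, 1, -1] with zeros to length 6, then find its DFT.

Original 3-point DFT: [2, 2.0000-1.7321i, 2.0000+1.7321i]
Zero-padded 6-point DFT provides frequency interpolation.

DFT_6([x, 0, ...]) = [2, 3, 2.0000-1.7321i, 0, 2.0000+1.7321i, 3]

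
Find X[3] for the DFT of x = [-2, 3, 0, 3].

X[3] = Σ(n=0 to 3) x[n] · ω_4^(3n) where ω_4 = e^(-2πi/4)
= (-2)·ω_4^0 + (3)·ω_4^3 + (0)·ω_4^6 + (3)·ω_4^9

X[3] = -2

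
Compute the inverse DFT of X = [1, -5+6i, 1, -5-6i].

x[n] = (1/4) Σ(k=0 to 3) X[k] · e^(2πikn/4)

Computing each x[n]:
x[0] = -2
x[1] = -3
x[2] = 3
x[3] = 3

x = [-2, -3, 3, 3]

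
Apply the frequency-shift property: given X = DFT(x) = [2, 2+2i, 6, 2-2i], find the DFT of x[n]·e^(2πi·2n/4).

Modulation property: DFT(ω_4^(-2n)·x[n]) = X[(k-2) mod 4], so circularly shift X by 2 positions.

X[k-2] = [6, 2-2i, 2, 2+2i]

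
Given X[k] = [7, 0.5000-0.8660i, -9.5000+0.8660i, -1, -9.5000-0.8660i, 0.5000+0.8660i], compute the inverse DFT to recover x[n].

x[n] = (1/6) Σ(k=0 to 5) X[k] · e^(2πikn/6)

Computing each x[n]:
x[0] = -2
x[1] = 3
x[2] = 3
x[3] = -2
x[4] = 2
x[5] = 3

x = [-2, 3, 3, -2, 2, 3]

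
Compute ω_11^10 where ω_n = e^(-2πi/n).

ω_11^10 = e^(-2πi·10/11)
= cos(-2π·10/11) + i·sin(-2π·10/11)
= cos(-20π/11) + i·sin(-20π/11)

ω_11^10 = cos(-20π/11) + i·sin(-20π/11) = 0.8413+0.5406i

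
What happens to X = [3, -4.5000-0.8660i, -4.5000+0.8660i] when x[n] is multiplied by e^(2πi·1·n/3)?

Modulation property: DFT(ω_3^(-1n)·x[n]) = X[(k-1) mod 3], so circularly shift X by 1 positions.

X[k-1] = [-4.5000+0.8660i, 3, -4.5000-0.8660i]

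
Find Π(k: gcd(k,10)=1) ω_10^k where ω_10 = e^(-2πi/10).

The primitive 10th roots of unity are ω_10^k for k coprime to 10: k ∈ {1, 3, 7, 9}
Their product equals the constant term of the cyclotomic polynomial Φ_10(x) up to sign.
For n ≥ 3, the product of all primitive nth roots of unity is 1. (For n=1 it is 1; for n=2 it is -1.)

1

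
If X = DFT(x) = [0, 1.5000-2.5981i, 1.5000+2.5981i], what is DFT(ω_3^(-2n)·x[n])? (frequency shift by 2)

Modulation property: DFT(ω_3^(-2n)·x[n]) = X[(k-2) mod 3], so circularly shift X by 2 positions.

X[k-2] = [1.5000-2.5981i, 1.5000+2.5981i, 0]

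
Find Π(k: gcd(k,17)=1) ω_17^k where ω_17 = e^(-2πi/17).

The primitive 17th roots of unity are ω_17^k for k coprime to 17: k ∈ {1, 2, 3, 4, 5, 6, 7, 8, 9, 10, 11, 12, 13, 14, 15, 16}
Their product equals the constant term of the cyclotomic polynomial Φ_17(x) up to sign.
For n ≥ 3, the product of all primitive nth roots of unity is 1. (For n=1 it is 1; for n=2 it is -1.)

1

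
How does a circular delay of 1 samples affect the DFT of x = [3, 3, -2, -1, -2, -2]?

Time shift by 1: X_shifted[k] = ω_6^(1k) · X[k]
Shifted x = [-2, 3, 3, -2, -1, -2]

DFT(x[n-1]) = [-1, -0.5000-7.7942i, -5.5000-0.8660i, 1, -5.5000+0.8660i, -0.5000+7.7942i]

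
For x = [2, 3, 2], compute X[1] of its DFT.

X[1] = Σ(n=0 to 2) x[n] · ω_3^(1n) where ω_3 = e^(-2πi/3)
= (2)·ω_3^0 + (3)·ω_3^1 + (2)·ω_3^2

X[1] = -0.5000-0.8660i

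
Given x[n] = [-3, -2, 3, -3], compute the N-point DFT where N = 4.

X[k] = Σ(n=0 to 3) x[n] · ω_4^(nk)
where ω_4 = e^(-2πi/4)

Computing each X[k]:
X[0] = -5
X[1] = -6-1i
X[2] = 5
X[3] = -6+1i

X = [-5, -6-1i, 5, -6+1i]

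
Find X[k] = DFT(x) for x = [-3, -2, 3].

X[k] = Σ(n=0 to 2) x[n] · ω_3^(nk)
where ω_3 = e^(-2πi/3)

Computing each X[k]:
X[0] = -2
X[1] = -3.5000+4.3301i
X[2] = -3.5000-4.3301i

X = [-2, -3.5000+4.3301i, -3.5000-4.3301i]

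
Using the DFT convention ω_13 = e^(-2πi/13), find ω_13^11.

ω_13^11 = e^(-2πi·11/13)
= cos(-2π·11/13) + i·sin(-2π·11/13)
= cos(-22π/13) + i·sin(-22π/13)

ω_13^11 = cos(-22π/13) + i·sin(-22π/13) = 0.5681+0.8230i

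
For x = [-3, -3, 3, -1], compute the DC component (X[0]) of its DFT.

X[0] = Σ(n=0 to 3) x[n] · ω_4^0 = Σ x[n]
= (-3) + (-3) + (3) + (-1)

X[0] = -4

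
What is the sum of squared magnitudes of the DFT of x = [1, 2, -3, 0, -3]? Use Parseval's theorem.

Parseval: Σ|x[n]|² = (1/N)Σ|X[k]|², so Σ|X[k]|² = N·Σ|x[n]|² = 5·23.0000

Σ|X[k]|² = N·Σ|x[n]|² = 5·23.0000 = 115.0000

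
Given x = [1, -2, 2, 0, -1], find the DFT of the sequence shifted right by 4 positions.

Time shift by 4: X_shifted[k] = ω_5^(4k) · X[k]
Shifted x = [-2, 2, 0, -1, 1]

DFT(x[n-4]) = [0, -0.2639-1.5388i, -4.7361+0.3633i, -4.7361-0.3633i, -0.2639+1.5388i]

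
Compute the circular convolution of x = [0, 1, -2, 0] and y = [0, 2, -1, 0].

(x ⊛ y)[n] = Σ(m=0 to 3) x[m] · y[(n-m) mod 4]

Computing each output sample:
(x ⊛ y)[0] = 2
(x ⊛ y)[1] = 0
(x ⊛ y)[2] = 2
(x ⊛ y)[3] = -5

x ⊛ y = [2, 0, 2, -5]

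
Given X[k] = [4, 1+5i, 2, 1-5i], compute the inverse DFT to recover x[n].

x[n] = (1/4) Σ(k=0 to 3) X[k] · e^(2πikn/4)

Computing each x[n]:
x[0] = 2
x[1] = -2
x[2] = 1
x[3] = 3

x = [2, -2, 1, 3]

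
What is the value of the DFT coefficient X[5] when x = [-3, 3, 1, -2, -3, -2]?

X[5] = Σ(n=0 to 5) x[n] · ω_6^(5n) where ω_6 = e^(-2πi/6)
= (-3)·ω_6^0 + (3)·ω_6^5 + (1)·ω_6^10 + (-2)·ω_6^15 + (-3)·ω_6^20 + (-2)·ω_6^25

X[5] = 0.5000+7.7942i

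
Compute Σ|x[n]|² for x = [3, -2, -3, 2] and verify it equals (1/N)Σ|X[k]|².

Time domain:
Σ|x[n]|² = |3|² + |-2|² + |-3|² + |2|² = 26.0000

Frequency domain:
(1/4)Σ|X[k]|² = (1/4)(|0|² + |6+4i|² + |0|² + |6-4i|²) = (1/4)·104.0000 = 26.0000

Both sides agree, confirming Parseval's theorem.

Σ|x[n]|² = (1/N)Σ|X[k]|² = 26.0000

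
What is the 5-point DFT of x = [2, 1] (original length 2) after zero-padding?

Original 2-point DFT: [3, 1]
Zero-padded 5-point DFT provides frequency interpolation.

DFT_5([x, 0, ...]) = [3, 2.3090-0.9511i, 1.1910-0.5878i, 1.1910+0.5878i, 2.3090+0.9511i]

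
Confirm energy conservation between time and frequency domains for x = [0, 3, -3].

Time domain:
Σ|x[n]|² = |0|² + |3|² + |-3|² = 18.0000

Frequency domain:
(1/3)Σ|X[k]|² = (1/3)(|0|² + |-5.1962i|² + |5.1962i|²) = (1/3)·54.0000 = 18.0000

Both sides agree, confirming Parseval's theorem.

Σ|x[n]|² = (1/N)Σ|X[k]|² = 18.0000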